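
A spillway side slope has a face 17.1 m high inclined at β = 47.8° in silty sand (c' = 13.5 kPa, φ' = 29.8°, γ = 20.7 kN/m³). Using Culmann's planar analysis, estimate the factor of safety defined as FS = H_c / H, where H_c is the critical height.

H_c = (4c'/γ) · sinβ cosφ' / [1 − cos(β − φ')]
    = (4·13.5/20.7) · sin47.8°·cos29.8° / [1 − cos18.0°]
    = 2.609 · 0.6428 / 0.0489 = 34.26 m
FS = H_c / H = 34.26 / 17.1 = 2.004

FS = 2.00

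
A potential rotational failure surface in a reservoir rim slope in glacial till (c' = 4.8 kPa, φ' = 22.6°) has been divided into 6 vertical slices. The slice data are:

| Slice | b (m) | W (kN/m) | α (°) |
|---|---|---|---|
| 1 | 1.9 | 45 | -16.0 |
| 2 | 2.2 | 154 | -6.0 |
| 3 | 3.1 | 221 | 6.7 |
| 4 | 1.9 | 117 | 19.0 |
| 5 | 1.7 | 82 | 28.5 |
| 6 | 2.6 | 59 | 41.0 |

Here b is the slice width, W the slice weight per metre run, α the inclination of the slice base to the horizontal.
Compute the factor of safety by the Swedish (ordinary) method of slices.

FS = 2.99

Ordinary method of slices: FS = Σ[c'·Δl_i + (W_i cosα_i)·tanφ'] / Σ W_i sinα_i, with Δl_i = b_i / cosα_i.
Slice 1: Δl = 1.9/cos(-16.0°) = 1.977 m; N'_1 = 45·cos(-16.0°) = 43.3; c'Δl = 9.49; W sinα = -12.4
Slice 2: Δl = 2.2/cos(-6.0°) = 2.212 m; N'_2 = 154·cos(-6.0°) = 153.2; c'Δl = 10.62; W sinα = -16.1
Slice 3: Δl = 3.1/cos6.7° = 3.121 m; N'_3 = 221·cos6.7° = 219.5; c'Δl = 14.98; W sinα = 25.8
Slice 4: Δl = 1.9/cos19.0° = 2.009 m; N'_4 = 117·cos19.0° = 110.6; c'Δl = 9.65; W sinα = 38.1
Slice 5: Δl = 1.7/cos28.5° = 1.934 m; N'_5 = 82·cos28.5° = 72.1; c'Δl = 9.29; W sinα = 39.1
Slice 6: Δl = 2.6/cos41.0° = 3.445 m; N'_6 = 59·cos41.0° = 44.5; c'Δl = 16.54; W sinα = 38.7
Σc'Δl = 70.6 kN/m; ΣN' = 643.1 kN/m; ΣW sinα = 113.2 kN/m
Resisting = 70.6 + 643.1·tan22.6° = 70.6 + 267.7 = 338.3 kN/m
FS = 338.3 / 113.2 = 2.988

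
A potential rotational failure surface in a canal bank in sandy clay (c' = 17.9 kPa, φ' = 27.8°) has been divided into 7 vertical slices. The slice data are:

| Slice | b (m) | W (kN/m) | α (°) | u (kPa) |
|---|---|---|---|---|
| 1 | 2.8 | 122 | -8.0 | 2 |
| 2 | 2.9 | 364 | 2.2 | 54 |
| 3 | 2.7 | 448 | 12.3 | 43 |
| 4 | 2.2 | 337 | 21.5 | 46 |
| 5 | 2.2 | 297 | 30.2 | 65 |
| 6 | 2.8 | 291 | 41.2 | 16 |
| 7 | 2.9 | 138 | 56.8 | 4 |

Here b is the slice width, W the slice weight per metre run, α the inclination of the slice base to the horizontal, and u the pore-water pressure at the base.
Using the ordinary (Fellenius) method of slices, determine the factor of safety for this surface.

Ordinary method of slices: FS = Σ[c'·Δl_i + (W_i cosα_i − u_i·Δl_i)·tanφ'] / Σ W_i sinα_i, with Δl_i = b_i / cosα_i.
Slice 1: Δl = 2.8/cos(-8.0°) = 2.828 m; N'_1 = 122·cos(-8.0°) − 2·2.828 = 115.2; c'Δl = 50.61; W sinα = -17.0
Slice 2: Δl = 2.9/cos2.2° = 2.902 m; N'_2 = 364·cos2.2° − 54·2.902 = 207.0; c'Δl = 51.95; W sinα = 14.0
Slice 3: Δl = 2.7/cos12.3° = 2.763 m; N'_3 = 448·cos12.3° − 43·2.763 = 318.9; c'Δl = 49.47; W sinα = 95.4
Slice 4: Δl = 2.2/cos21.5° = 2.365 m; N'_4 = 337·cos21.5° − 46·2.365 = 204.8; c'Δl = 42.33; W sinα = 123.5
Slice 5: Δl = 2.2/cos30.2° = 2.545 m; N'_5 = 297·cos30.2° − 65·2.545 = 91.2; c'Δl = 45.56; W sinα = 149.4
Slice 6: Δl = 2.8/cos41.2° = 3.721 m; N'_6 = 291·cos41.2° − 16·3.721 = 159.4; c'Δl = 66.61; W sinα = 191.7
Slice 7: Δl = 2.9/cos56.8° = 5.296 m; N'_7 = 138·cos56.8° − 4·5.296 = 54.4; c'Δl = 94.80; W sinα = 115.5
Σc'Δl = 401.3 kN/m; ΣN' = 1150.9 kN/m; ΣW sinα = 672.5 kN/m
Resisting = 401.3 + 1150.9·tan27.8° = 401.3 + 606.8 = 1008.1 kN/m
FS = 1008.1 / 672.5 = 1.499

FS = 1.50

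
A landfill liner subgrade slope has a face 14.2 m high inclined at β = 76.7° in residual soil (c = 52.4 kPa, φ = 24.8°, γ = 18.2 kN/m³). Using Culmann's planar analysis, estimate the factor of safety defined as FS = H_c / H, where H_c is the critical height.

FS = 1.87

H_c = (4c/γ) · sinβ cosφ / [1 − cos(β − φ)]
    = (4·52.4/18.2) · sin76.7°·cos24.8° / [1 − cos51.9°]
    = 11.516 · 0.8834 / 0.3830 = 26.57 m
FS = H_c / H = 26.57 / 14.2 = 1.871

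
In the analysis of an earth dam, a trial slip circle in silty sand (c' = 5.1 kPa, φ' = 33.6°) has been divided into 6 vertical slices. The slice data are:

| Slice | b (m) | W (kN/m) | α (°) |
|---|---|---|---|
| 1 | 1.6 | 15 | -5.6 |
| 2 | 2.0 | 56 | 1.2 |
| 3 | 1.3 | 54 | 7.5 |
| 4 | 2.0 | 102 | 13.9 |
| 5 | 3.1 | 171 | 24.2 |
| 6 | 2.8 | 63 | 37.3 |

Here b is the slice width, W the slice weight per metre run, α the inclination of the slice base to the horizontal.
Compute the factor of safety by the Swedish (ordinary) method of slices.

FS = 2.55

Ordinary method of slices: FS = Σ[c'·Δl_i + (W_i cosα_i)·tanφ'] / Σ W_i sinα_i, with Δl_i = b_i / cosα_i.
Slice 1: Δl = 1.6/cos(-5.6°) = 1.608 m; N'_1 = 15·cos(-5.6°) = 14.9; c'Δl = 8.20; W sinα = -1.5
Slice 2: Δl = 2.0/cos1.2° = 2.000 m; N'_2 = 56·cos1.2° = 56.0; c'Δl = 10.20; W sinα = 1.2
Slice 3: Δl = 1.3/cos7.5° = 1.311 m; N'_3 = 54·cos7.5° = 53.5; c'Δl = 6.69; W sinα = 7.0
Slice 4: Δl = 2.0/cos13.9° = 2.060 m; N'_4 = 102·cos13.9° = 99.0; c'Δl = 10.51; W sinα = 24.5
Slice 5: Δl = 3.1/cos24.2° = 3.399 m; N'_5 = 171·cos24.2° = 156.0; c'Δl = 17.33; W sinα = 70.1
Slice 6: Δl = 2.8/cos37.3° = 3.520 m; N'_6 = 63·cos37.3° = 50.1; c'Δl = 17.95; W sinα = 38.2
Σc'Δl = 70.9 kN/m; ΣN' = 429.6 kN/m; ΣW sinα = 139.5 kN/m
Resisting = 70.9 + 429.6·tan33.6° = 70.9 + 285.4 = 356.3 kN/m
FS = 356.3 / 139.5 = 2.553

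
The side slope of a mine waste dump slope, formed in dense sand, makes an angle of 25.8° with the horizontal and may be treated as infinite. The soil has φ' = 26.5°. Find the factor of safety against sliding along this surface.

FS = 1.03

For a dry cohesionless infinite slope the factor of safety is FS = tanφ' / tanβ.
FS = tan26.5° / tan25.8° = 0.4986 / 0.4834 = 1.031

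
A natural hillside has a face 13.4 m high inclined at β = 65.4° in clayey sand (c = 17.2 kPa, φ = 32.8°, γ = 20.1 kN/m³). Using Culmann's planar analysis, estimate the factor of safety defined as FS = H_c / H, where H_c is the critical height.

FS = 1.24

H_c = (4c/γ) · sinβ cosφ / [1 − cos(β − φ)]
    = (4·17.2/20.1) · sin65.4°·cos32.8° / [1 − cos32.6°]
    = 3.423 · 0.7643 / 0.1575 = 16.60 m
FS = H_c / H = 16.60 / 13.4 = 1.239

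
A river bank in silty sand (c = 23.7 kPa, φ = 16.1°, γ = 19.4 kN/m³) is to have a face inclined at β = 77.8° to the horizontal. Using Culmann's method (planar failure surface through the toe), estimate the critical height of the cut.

Culmann's analysis gives the critical failure plane at α_cr = (β + φ)/2 = (77.8 + 16.1)/2 = 47.0°, and the critical height
H_c = (4c/γ) · sinβ cosφ / [1 − cos(β − φ)]
    = (4·23.7/19.4) · sin77.8°·cos16.1° / [1 − cos(61.7°)]
    = 4.887 · 0.9774·0.9608 / [1 − 0.4741]
    = 4.887 · 0.9391 / 0.5259
    = 8.73 m

H_c = 8.73 m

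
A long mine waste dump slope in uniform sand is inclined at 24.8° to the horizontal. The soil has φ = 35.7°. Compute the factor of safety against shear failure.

FS = 1.56

For a dry cohesionless infinite slope the factor of safety is FS = tanφ / tanβ.
FS = tan35.7° / tan24.8° = 0.7186 / 0.4621 = 1.555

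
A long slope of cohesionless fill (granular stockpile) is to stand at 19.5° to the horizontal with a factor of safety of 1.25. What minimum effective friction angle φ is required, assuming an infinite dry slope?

φ = 23.9°

FS = tanφ/tanβ ⇒ tanφ = FS · tanβ = 1.25 · tan19.5° = 0.4426
φ = arctan(0.4426) = 23.88°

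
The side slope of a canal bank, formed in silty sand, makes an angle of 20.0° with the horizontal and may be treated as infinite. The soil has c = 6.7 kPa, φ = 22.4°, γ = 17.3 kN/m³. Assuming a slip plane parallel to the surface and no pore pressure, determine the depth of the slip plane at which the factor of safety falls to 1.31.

z = 6.79 m

Setting FS = 1.31 in FS = [c + γz cos²β tanφ] / [γz sinβ cosβ] and solving for z:
z = c / [γ cosβ (FS·sinβ − cosβ·tanφ)]
  = 6.7 / [17.3·cos20.0°·(1.31·sin20.0° − cos20.0°·tan22.4°)]
  = 6.7 / [17.3·0.9397·(1.31·0.3420 − 0.9397·0.4122)]
  = 6.7 / 0.9873 = 6.786 m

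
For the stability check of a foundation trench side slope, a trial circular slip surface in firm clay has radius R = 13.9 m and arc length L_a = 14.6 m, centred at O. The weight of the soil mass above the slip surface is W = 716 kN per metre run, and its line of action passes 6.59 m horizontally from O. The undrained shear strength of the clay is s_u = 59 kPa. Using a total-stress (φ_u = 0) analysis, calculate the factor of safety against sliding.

Taking moments about the centre O, the resisting moment is provided by the undrained shear strength acting along the arc:
M_R = s_u·L_a·R = 59·14.60·13.9 = 11973.5 kN·m/m
M_D = W·d = 716·6.59 = 4718.4 kN·m/m
FS = M_R / M_D = 11973.5 / 4718.4 = 2.538

FS = 2.54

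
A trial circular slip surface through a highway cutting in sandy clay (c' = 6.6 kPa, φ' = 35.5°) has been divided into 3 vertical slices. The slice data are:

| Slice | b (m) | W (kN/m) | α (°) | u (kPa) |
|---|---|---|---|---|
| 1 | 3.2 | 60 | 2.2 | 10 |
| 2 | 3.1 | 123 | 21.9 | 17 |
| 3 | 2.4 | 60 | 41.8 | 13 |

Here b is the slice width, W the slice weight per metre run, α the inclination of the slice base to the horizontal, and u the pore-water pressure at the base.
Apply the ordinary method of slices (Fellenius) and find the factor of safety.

Ordinary method of slices: FS = Σ[c'·Δl_i + (W_i cosα_i − u_i·Δl_i)·tanφ'] / Σ W_i sinα_i, with Δl_i = b_i / cosα_i.
Slice 1: Δl = 3.2/cos2.2° = 3.202 m; N'_1 = 60·cos2.2° − 10·3.202 = 27.9; c'Δl = 21.14; W sinα = 2.3
Slice 2: Δl = 3.1/cos21.9° = 3.341 m; N'_2 = 123·cos21.9° − 17·3.341 = 57.3; c'Δl = 22.05; W sinα = 45.9
Slice 3: Δl = 2.4/cos41.8° = 3.219 m; N'_3 = 60·cos41.8° − 13·3.219 = 2.9; c'Δl = 21.25; W sinα = 40.0
Σc'Δl = 64.4 kN/m; ΣN' = 88.1 kN/m; ΣW sinα = 88.2 kN/m
Resisting = 64.4 + 88.1·tan35.5° = 64.4 + 62.9 = 127.3 kN/m
FS = 127.3 / 88.2 = 1.444

FS = 1.44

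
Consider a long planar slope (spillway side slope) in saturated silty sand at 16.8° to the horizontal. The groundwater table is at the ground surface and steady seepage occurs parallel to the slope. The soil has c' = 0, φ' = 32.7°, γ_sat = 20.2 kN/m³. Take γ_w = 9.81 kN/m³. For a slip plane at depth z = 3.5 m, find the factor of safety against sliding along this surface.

With seepage parallel to the slope and the water table at the surface, the effective normal stress on the slip plane uses the buoyant unit weight γ' = γ_sat − γ_w while the driving shear stress uses γ_sat:
FS = [c' + γ' z cos²β tanφ'] / [γ_sat z sinβ cosβ]
(For c' = 0 this reduces to FS = (γ'/γ_sat)·tanφ'/tanβ.)
γ' = 20.2 − 9.81 = 10.39 kN/m³
Numerator = 0.0 + 10.39·3.5·cos²16.8°·tan32.7° = 0.0 + 10.39·3.5·0.9165·0.6420 = 21.396 kPa
Denominator = 20.2·3.5·sin16.8°·cos16.8° = 20.2·3.5·0.2890·0.9573 = 19.562 kPa
FS = 21.396 / 19.562 = 1.094

FS = 1.09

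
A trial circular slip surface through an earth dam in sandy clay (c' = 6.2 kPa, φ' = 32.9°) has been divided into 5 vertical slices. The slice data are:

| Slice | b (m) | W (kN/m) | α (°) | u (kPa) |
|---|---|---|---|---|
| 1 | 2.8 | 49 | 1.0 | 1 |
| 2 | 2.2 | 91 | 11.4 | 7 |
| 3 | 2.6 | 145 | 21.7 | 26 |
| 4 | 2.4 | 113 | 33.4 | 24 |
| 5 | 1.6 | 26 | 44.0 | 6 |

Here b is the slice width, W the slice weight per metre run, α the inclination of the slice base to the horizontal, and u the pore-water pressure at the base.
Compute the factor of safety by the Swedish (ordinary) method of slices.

FS = 1.42

Ordinary method of slices: FS = Σ[c'·Δl_i + (W_i cosα_i − u_i·Δl_i)·tanφ'] / Σ W_i sinα_i, with Δl_i = b_i / cosα_i.
Slice 1: Δl = 2.8/cos1.0° = 2.800 m; N'_1 = 49·cos1.0° − 1·2.800 = 46.2; c'Δl = 17.36; W sinα = 0.9
Slice 2: Δl = 2.2/cos11.4° = 2.244 m; N'_2 = 91·cos11.4° − 7·2.244 = 73.5; c'Δl = 13.91; W sinα = 18.0
Slice 3: Δl = 2.6/cos21.7° = 2.798 m; N'_3 = 145·cos21.7° − 26·2.798 = 62.0; c'Δl = 17.35; W sinα = 53.6
Slice 4: Δl = 2.4/cos33.4° = 2.875 m; N'_4 = 113·cos33.4° − 24·2.875 = 25.3; c'Δl = 17.82; W sinα = 62.2
Slice 5: Δl = 1.6/cos44.0° = 2.224 m; N'_5 = 26·cos44.0° − 6·2.224 = 5.4; c'Δl = 13.79; W sinα = 18.1
Σc'Δl = 80.2 kN/m; ΣN' = 212.4 kN/m; ΣW sinα = 152.7 kN/m
Resisting = 80.2 + 212.4·tan32.9° = 80.2 + 137.4 = 217.6 kN/m
FS = 217.6 / 152.7 = 1.425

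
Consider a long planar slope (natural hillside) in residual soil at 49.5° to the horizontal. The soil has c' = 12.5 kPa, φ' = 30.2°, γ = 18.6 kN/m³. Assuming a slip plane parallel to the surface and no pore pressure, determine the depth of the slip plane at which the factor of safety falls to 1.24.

Setting FS = 1.24 in FS = [c' + γz cos²β tanφ'] / [γz sinβ cosβ] and solving for z:
z = c' / [γ cosβ (FS·sinβ − cosβ·tanφ')]
  = 12.5 / [18.6·cos49.5°·(1.24·sin49.5° − cos49.5°·tan30.2°)]
  = 12.5 / [18.6·0.6494·(1.24·0.7604 − 0.6494·0.5820)]
  = 12.5 / 6.8240 = 1.832 m

z = 1.83 m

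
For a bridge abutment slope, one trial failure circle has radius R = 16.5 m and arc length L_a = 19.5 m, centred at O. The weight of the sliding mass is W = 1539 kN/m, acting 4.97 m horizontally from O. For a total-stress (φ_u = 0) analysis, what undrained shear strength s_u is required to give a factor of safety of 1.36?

FS = s_u·L_a·R / (W·d), so s_u = FS·W·d / (L_a·R).
s_u = 1.36·1539·4.97 / (19.50·16.5) = 10402.4 / 321.75 = 32.33 kPa

s_u = 32.3 kPa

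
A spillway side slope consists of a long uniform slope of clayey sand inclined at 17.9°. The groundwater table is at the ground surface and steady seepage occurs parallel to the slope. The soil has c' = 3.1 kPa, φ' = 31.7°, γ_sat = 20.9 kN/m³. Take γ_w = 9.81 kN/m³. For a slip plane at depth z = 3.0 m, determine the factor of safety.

FS = 1.18

With seepage parallel to the slope and the water table at the surface, the effective normal stress on the slip plane uses the buoyant unit weight γ' = γ_sat − γ_w while the driving shear stress uses γ_sat:
FS = [c' + γ' z cos²β tanφ'] / [γ_sat z sinβ cosβ]
γ' = 20.9 − 9.81 = 11.09 kN/m³
Numerator = 3.1 + 11.09·3.0·cos²17.9°·tan31.7° = 3.1 + 11.09·3.0·0.9055·0.6176 = 21.707 kPa
Denominator = 20.9·3.0·sin17.9°·cos17.9° = 20.9·3.0·0.3074·0.9516 = 18.338 kPa
FS = 21.707 / 18.338 = 1.184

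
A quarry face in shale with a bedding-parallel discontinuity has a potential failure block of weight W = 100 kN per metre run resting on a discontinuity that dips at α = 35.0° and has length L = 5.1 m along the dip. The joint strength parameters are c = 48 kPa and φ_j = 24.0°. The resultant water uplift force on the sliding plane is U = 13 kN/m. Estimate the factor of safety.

Resolving the block weight along and normal to the plane and applying the Mohr–Coulomb strength on the joint:
N' = W cosα − U = 100·cos35.0° − 13 = 68.9 kN/m
Driving force T = W sinα = 100·sin35.0° = 57.4 kN/m
Resisting force R = c·L + N'·tanφ_j = 48·5.1 + 68.9·tan24.0° = 244.8 + 30.7 = 275.5 kN/m
FS = R / T = 275.5 / 57.4 = 4.803

FS = 4.80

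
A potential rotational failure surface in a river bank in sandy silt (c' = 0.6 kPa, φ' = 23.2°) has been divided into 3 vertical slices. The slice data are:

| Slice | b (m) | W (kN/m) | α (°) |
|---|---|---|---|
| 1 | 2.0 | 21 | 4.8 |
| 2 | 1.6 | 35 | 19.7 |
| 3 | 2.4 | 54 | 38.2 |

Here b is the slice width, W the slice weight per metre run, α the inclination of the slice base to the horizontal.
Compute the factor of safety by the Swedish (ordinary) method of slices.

FS = 0.97

Ordinary method of slices: FS = Σ[c'·Δl_i + (W_i cosα_i)·tanφ'] / Σ W_i sinα_i, with Δl_i = b_i / cosα_i.
Slice 1: Δl = 2.0/cos4.8° = 2.007 m; N'_1 = 21·cos4.8° = 20.9; c'Δl = 1.20; W sinα = 1.8
Slice 2: Δl = 1.6/cos19.7° = 1.699 m; N'_2 = 35·cos19.7° = 33.0; c'Δl = 1.02; W sinα = 11.8
Slice 3: Δl = 2.4/cos38.2° = 3.054 m; N'_3 = 54·cos38.2° = 42.4; c'Δl = 1.83; W sinα = 33.4
Σc'Δl = 4.1 kN/m; ΣN' = 96.3 kN/m; ΣW sinα = 46.9 kN/m
Resisting = 4.1 + 96.3·tan23.2° = 4.1 + 41.3 = 45.3 kN/m
FS = 45.3 / 46.9 = 0.966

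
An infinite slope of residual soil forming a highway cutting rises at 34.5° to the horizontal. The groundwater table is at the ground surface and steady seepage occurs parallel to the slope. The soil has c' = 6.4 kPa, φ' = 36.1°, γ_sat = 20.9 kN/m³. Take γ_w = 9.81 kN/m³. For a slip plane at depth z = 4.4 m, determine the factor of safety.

FS = 0.71

With seepage parallel to the slope and the water table at the surface, the effective normal stress on the slip plane uses the buoyant unit weight γ' = γ_sat − γ_w while the driving shear stress uses γ_sat:
FS = [c' + γ' z cos²β tanφ'] / [γ_sat z sinβ cosβ]
γ' = 20.9 − 9.81 = 11.09 kN/m³
Numerator = 6.4 + 11.09·4.4·cos²34.5°·tan36.1° = 6.4 + 11.09·4.4·0.6792·0.7292 = 30.567 kPa
Denominator = 20.9·4.4·sin34.5°·cos34.5° = 20.9·4.4·0.5664·0.8241 = 42.926 kPa
FS = 30.567 / 42.926 = 0.712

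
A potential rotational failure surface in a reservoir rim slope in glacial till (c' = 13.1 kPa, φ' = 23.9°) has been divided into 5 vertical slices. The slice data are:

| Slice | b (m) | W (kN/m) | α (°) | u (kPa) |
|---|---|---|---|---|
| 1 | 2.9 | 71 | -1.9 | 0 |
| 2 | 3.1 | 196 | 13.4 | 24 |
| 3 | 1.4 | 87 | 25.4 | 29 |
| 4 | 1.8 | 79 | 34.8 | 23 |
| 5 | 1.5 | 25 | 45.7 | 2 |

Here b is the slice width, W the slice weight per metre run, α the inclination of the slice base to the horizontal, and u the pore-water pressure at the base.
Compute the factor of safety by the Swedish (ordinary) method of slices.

FS = 1.86

Ordinary method of slices: FS = Σ[c'·Δl_i + (W_i cosα_i − u_i·Δl_i)·tanφ'] / Σ W_i sinα_i, with Δl_i = b_i / cosα_i.
Slice 1: Δl = 2.9/cos(-1.9°) = 2.902 m; N'_1 = 71·cos(-1.9°) − 0·2.902 = 71.0; c'Δl = 38.01; W sinα = -2.4
Slice 2: Δl = 3.1/cos13.4° = 3.187 m; N'_2 = 196·cos13.4° − 24·3.187 = 114.2; c'Δl = 41.75; W sinα = 45.4
Slice 3: Δl = 1.4/cos25.4° = 1.550 m; N'_3 = 87·cos25.4° − 29·1.550 = 33.6; c'Δl = 20.30; W sinα = 37.3
Slice 4: Δl = 1.8/cos34.8° = 2.192 m; N'_4 = 79·cos34.8° − 23·2.192 = 14.5; c'Δl = 28.72; W sinα = 45.1
Slice 5: Δl = 1.5/cos45.7° = 2.148 m; N'_5 = 25·cos45.7° − 2·2.148 = 13.2; c'Δl = 28.14; W sinα = 17.9
Σc'Δl = 156.9 kN/m; ΣN' = 246.4 kN/m; ΣW sinα = 143.4 kN/m
Resisting = 156.9 + 246.4·tan23.9° = 156.9 + 109.2 = 266.1 kN/m
FS = 266.1 / 143.4 = 1.856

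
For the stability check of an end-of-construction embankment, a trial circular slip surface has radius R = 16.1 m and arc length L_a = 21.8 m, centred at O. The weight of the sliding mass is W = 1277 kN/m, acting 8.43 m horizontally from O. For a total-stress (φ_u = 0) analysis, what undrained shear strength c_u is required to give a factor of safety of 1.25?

c_u = 38.3 kPa

FS = c_u·L_a·R / (W·d), so c_u = FS·W·d / (L_a·R).
c_u = 1.25·1277·8.43 / (21.80·16.1) = 13456.4 / 350.98 = 38.34 kPa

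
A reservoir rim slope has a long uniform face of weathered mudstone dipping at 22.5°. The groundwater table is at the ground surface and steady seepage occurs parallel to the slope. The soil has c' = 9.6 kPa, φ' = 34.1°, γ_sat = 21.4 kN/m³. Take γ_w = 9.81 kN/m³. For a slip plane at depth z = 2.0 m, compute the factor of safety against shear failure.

FS = 1.52

With seepage parallel to the slope and the water table at the surface, the effective normal stress on the slip plane uses the buoyant unit weight γ' = γ_sat − γ_w while the driving shear stress uses γ_sat:
FS = [c' + γ' z cos²β tanφ'] / [γ_sat z sinβ cosβ]
γ' = 21.4 − 9.81 = 11.59 kN/m³
Numerator = 9.6 + 11.59·2.0·cos²22.5°·tan34.1° = 9.6 + 11.59·2.0·0.8536·0.6771 = 22.996 kPa
Denominator = 21.4·2.0·sin22.5°·cos22.5° = 21.4·2.0·0.3827·0.9239 = 15.132 kPa
FS = 22.996 / 15.132 = 1.520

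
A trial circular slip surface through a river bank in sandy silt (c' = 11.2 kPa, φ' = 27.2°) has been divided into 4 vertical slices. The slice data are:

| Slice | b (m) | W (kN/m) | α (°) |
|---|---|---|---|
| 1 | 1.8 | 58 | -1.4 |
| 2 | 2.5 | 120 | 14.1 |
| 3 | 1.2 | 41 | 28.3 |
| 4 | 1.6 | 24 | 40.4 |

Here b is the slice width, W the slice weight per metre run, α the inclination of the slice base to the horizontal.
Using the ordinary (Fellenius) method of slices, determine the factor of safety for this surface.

Ordinary method of slices: FS = Σ[c'·Δl_i + (W_i cosα_i)·tanφ'] / Σ W_i sinα_i, with Δl_i = b_i / cosα_i.
Slice 1: Δl = 1.8/cos(-1.4°) = 1.801 m; N'_1 = 58·cos(-1.4°) = 58.0; c'Δl = 20.17; W sinα = -1.4
Slice 2: Δl = 2.5/cos14.1° = 2.578 m; N'_2 = 120·cos14.1° = 116.4; c'Δl = 28.87; W sinα = 29.2
Slice 3: Δl = 1.2/cos28.3° = 1.363 m; N'_3 = 41·cos28.3° = 36.1; c'Δl = 15.26; W sinα = 19.4
Slice 4: Δl = 1.6/cos40.4° = 2.101 m; N'_4 = 24·cos40.4° = 18.3; c'Δl = 23.53; W sinα = 15.6
Σc'Δl = 87.8 kN/m; ΣN' = 228.7 kN/m; ΣW sinα = 62.8 kN/m
Resisting = 87.8 + 228.7·tan27.2° = 87.8 + 117.6 = 205.4 kN/m
FS = 205.4 / 62.8 = 3.270

FS = 3.27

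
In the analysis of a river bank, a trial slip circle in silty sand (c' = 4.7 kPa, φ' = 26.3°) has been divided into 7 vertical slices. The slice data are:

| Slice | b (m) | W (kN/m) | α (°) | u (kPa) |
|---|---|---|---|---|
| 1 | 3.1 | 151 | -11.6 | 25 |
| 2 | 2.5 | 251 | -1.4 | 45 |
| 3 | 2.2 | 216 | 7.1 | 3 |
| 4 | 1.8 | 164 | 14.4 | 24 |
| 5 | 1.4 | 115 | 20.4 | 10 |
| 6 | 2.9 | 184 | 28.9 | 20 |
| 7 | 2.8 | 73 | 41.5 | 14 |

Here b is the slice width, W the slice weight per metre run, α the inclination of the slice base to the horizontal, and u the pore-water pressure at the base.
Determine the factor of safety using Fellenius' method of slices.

FS = 2.12

Ordinary method of slices: FS = Σ[c'·Δl_i + (W_i cosα_i − u_i·Δl_i)·tanφ'] / Σ W_i sinα_i, with Δl_i = b_i / cosα_i.
Slice 1: Δl = 3.1/cos(-11.6°) = 3.165 m; N'_1 = 151·cos(-11.6°) − 25·3.165 = 68.8; c'Δl = 14.87; W sinα = -30.4
Slice 2: Δl = 2.5/cos(-1.4°) = 2.501 m; N'_2 = 251·cos(-1.4°) − 45·2.501 = 138.4; c'Δl = 11.75; W sinα = -6.1
Slice 3: Δl = 2.2/cos7.1° = 2.217 m; N'_3 = 216·cos7.1° − 3·2.217 = 207.7; c'Δl = 10.42; W sinα = 26.7
Slice 4: Δl = 1.8/cos14.4° = 1.858 m; N'_4 = 164·cos14.4° − 24·1.858 = 114.2; c'Δl = 8.73; W sinα = 40.8
Slice 5: Δl = 1.4/cos20.4° = 1.494 m; N'_5 = 115·cos20.4° − 10·1.494 = 92.9; c'Δl = 7.02; W sinα = 40.1
Slice 6: Δl = 2.9/cos28.9° = 3.313 m; N'_6 = 184·cos28.9° − 20·3.313 = 94.8; c'Δl = 15.57; W sinα = 88.9
Slice 7: Δl = 2.8/cos41.5° = 3.739 m; N'_7 = 73·cos41.5° − 14·3.739 = 2.3; c'Δl = 17.57; W sinα = 48.4
Σc'Δl = 85.9 kN/m; ΣN' = 719.2 kN/m; ΣW sinα = 208.4 kN/m
Resisting = 85.9 + 719.2·tan26.3° = 85.9 + 355.4 = 441.4 kN/m
FS = 441.4 / 208.4 = 2.118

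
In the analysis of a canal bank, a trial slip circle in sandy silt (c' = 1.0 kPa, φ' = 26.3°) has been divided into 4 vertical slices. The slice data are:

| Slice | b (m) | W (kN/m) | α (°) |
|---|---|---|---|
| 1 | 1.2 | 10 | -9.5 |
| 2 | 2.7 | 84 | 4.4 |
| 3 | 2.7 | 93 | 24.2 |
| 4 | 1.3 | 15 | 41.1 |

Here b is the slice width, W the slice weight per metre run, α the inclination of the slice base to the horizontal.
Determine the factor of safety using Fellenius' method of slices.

Ordinary method of slices: FS = Σ[c'·Δl_i + (W_i cosα_i)·tanφ'] / Σ W_i sinα_i, with Δl_i = b_i / cosα_i.
Slice 1: Δl = 1.2/cos(-9.5°) = 1.217 m; N'_1 = 10·cos(-9.5°) = 9.9; c'Δl = 1.22; W sinα = -1.7
Slice 2: Δl = 2.7/cos4.4° = 2.708 m; N'_2 = 84·cos4.4° = 83.8; c'Δl = 2.71; W sinα = 6.4
Slice 3: Δl = 2.7/cos24.2° = 2.960 m; N'_3 = 93·cos24.2° = 84.8; c'Δl = 2.96; W sinα = 38.1
Slice 4: Δl = 1.3/cos41.1° = 1.725 m; N'_4 = 15·cos41.1° = 11.3; c'Δl = 1.73; W sinα = 9.9
Σc'Δl = 8.6 kN/m; ΣN' = 189.7 kN/m; ΣW sinα = 52.8 kN/m
Resisting = 8.6 + 189.7·tan26.3° = 8.6 + 93.8 = 102.4 kN/m
FS = 102.4 / 52.8 = 1.940

FS = 1.94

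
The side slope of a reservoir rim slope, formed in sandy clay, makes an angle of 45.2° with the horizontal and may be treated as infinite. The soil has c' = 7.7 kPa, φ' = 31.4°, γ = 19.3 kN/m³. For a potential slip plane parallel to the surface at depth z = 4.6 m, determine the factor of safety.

For an infinite slope with a slip plane parallel to the surface (no pore pressure): FS = [c' + γz cos²β tanφ'] / [γz sinβ cosβ].
γz = 19.3·4.6 = 88.78 kN/m²
Numerator = 7.7 + 88.78·cos²45.2°·tan31.4° = 7.7 + 88.78·0.4965·0.6104 = 34.607 kPa
Denominator = 88.78·sin45.2°·cos45.2° = 88.78·0.7096·0.7046 = 44.389 kPa
FS = 34.607 / 44.389 = 0.780

FS = 0.78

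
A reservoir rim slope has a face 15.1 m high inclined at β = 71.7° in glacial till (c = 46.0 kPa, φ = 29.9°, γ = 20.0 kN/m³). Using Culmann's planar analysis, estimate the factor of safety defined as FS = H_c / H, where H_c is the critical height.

FS = 1.97

H_c = (4c/γ) · sinβ cosφ / [1 − cos(β − φ)]
    = (4·46.0/20.0) · sin71.7°·cos29.9° / [1 − cos41.8°]
    = 9.200 · 0.8231 / 0.2545 = 29.75 m
FS = H_c / H = 29.75 / 15.1 = 1.970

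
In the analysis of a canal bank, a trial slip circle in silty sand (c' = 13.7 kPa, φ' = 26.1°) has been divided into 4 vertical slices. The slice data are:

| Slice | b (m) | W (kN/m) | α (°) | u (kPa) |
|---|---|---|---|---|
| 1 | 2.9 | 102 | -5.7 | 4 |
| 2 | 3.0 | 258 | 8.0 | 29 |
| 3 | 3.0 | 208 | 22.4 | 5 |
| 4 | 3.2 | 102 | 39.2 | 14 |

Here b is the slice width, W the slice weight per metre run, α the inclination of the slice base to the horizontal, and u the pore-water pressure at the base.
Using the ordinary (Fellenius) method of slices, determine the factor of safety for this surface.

Ordinary method of slices: FS = Σ[c'·Δl_i + (W_i cosα_i − u_i·Δl_i)·tanφ'] / Σ W_i sinα_i, with Δl_i = b_i / cosα_i.
Slice 1: Δl = 2.9/cos(-5.7°) = 2.914 m; N'_1 = 102·cos(-5.7°) − 4·2.914 = 89.8; c'Δl = 39.93; W sinα = -10.1
Slice 2: Δl = 3.0/cos8.0° = 3.029 m; N'_2 = 258·cos8.0° − 29·3.029 = 167.6; c'Δl = 41.50; W sinα = 35.9
Slice 3: Δl = 3.0/cos22.4° = 3.245 m; N'_3 = 208·cos22.4° − 5·3.245 = 176.1; c'Δl = 44.45; W sinα = 79.3
Slice 4: Δl = 3.2/cos39.2° = 4.129 m; N'_4 = 102·cos39.2° − 14·4.129 = 21.2; c'Δl = 56.57; W sinα = 64.5
Σc'Δl = 182.5 kN/m; ΣN' = 454.8 kN/m; ΣW sinα = 169.5 kN/m
Resisting = 182.5 + 454.8·tan26.1° = 182.5 + 222.8 = 405.3 kN/m
FS = 405.3 / 169.5 = 2.391

FS = 2.39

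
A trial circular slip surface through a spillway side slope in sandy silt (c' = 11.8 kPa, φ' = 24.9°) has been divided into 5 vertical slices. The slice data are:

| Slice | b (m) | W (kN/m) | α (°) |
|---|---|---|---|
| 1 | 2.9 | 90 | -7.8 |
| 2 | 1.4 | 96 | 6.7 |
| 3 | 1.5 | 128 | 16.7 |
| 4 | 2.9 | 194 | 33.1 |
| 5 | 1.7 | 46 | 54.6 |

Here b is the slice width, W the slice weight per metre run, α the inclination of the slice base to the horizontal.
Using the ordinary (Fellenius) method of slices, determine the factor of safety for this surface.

FS = 2.10

Ordinary method of slices: FS = Σ[c'·Δl_i + (W_i cosα_i)·tanφ'] / Σ W_i sinα_i, with Δl_i = b_i / cosα_i.
Slice 1: Δl = 2.9/cos(-7.8°) = 2.927 m; N'_1 = 90·cos(-7.8°) = 89.2; c'Δl = 34.54; W sinα = -12.2
Slice 2: Δl = 1.4/cos6.7° = 1.410 m; N'_2 = 96·cos6.7° = 95.3; c'Δl = 16.63; W sinα = 11.2
Slice 3: Δl = 1.5/cos16.7° = 1.566 m; N'_3 = 128·cos16.7° = 122.6; c'Δl = 18.48; W sinα = 36.8
Slice 4: Δl = 2.9/cos33.1° = 3.462 m; N'_4 = 194·cos33.1° = 162.5; c'Δl = 40.85; W sinα = 105.9
Slice 5: Δl = 1.7/cos54.6° = 2.935 m; N'_5 = 46·cos54.6° = 26.6; c'Δl = 34.63; W sinα = 37.5
Σc'Δl = 145.1 kN/m; ΣN' = 496.3 kN/m; ΣW sinα = 179.2 kN/m
Resisting = 145.1 + 496.3·tan24.9° = 145.1 + 230.4 = 375.5 kN/m
FS = 375.5 / 179.2 = 2.095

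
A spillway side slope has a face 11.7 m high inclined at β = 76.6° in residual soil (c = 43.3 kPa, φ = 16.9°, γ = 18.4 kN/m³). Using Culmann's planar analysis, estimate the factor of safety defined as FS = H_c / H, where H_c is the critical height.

FS = 1.51

H_c = (4c/γ) · sinβ cosφ / [1 − cos(β − φ)]
    = (4·43.3/18.4) · sin76.6°·cos16.9° / [1 − cos59.7°]
    = 9.413 · 0.9308 / 0.4955 = 17.68 m
FS = H_c / H = 17.68 / 11.7 = 1.511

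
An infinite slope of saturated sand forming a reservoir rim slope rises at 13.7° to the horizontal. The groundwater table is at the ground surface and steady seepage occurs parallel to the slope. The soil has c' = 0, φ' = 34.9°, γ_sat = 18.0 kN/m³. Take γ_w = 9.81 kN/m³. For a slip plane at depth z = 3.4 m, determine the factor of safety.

FS = 1.30

With seepage parallel to the slope and the water table at the surface, the effective normal stress on the slip plane uses the buoyant unit weight γ' = γ_sat − γ_w while the driving shear stress uses γ_sat:
FS = [c' + γ' z cos²β tanφ'] / [γ_sat z sinβ cosβ]
(For c' = 0 this reduces to FS = (γ'/γ_sat)·tanφ'/tanβ.)
γ' = 18.0 − 9.81 = 8.19 kN/m³
Numerator = 0.0 + 8.19·3.4·cos²13.7°·tan34.9° = 0.0 + 8.19·3.4·0.9439·0.6976 = 18.336 kPa
Denominator = 18.0·3.4·sin13.7°·cos13.7° = 18.0·3.4·0.2368·0.9715 = 14.082 kPa
FS = 18.336 / 14.082 = 1.302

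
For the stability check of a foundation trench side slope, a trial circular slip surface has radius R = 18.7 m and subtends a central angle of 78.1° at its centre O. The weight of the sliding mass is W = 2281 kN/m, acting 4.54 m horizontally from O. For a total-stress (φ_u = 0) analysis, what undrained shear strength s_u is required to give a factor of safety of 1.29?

FS = s_u·L_a·R / (W·d), so s_u = FS·W·d / (L_a·R).
Arc length L_a = R·θ = 18.7·(78.1°·π/180) = 18.7·1.3631 = 25.49 m
s_u = 1.29·2281·4.54 / (25.49·18.7) = 13358.9 / 476.66 = 28.03 kPa

s_u = 28.0 kPa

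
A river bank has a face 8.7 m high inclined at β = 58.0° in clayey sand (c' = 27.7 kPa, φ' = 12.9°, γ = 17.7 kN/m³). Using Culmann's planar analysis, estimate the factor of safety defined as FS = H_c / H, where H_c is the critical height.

FS = 2.02

H_c = (4c'/γ) · sinβ cosφ' / [1 − cos(β − φ')]
    = (4·27.7/17.7) · sin58.0°·cos12.9° / [1 − cos45.1°]
    = 6.260 · 0.8266 / 0.2941 = 17.59 m
FS = H_c / H = 17.59 / 8.7 = 2.022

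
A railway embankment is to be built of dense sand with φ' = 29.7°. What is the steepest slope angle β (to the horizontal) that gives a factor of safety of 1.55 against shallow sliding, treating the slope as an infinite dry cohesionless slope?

For an infinite dry cohesionless slope FS = tanφ'/tanβ, so tanβ = tanφ' / FS.
tanβ = tan29.7° / 1.55 = 0.5704 / 1.55 = 0.3680
β = arctan(0.3680) = 20.20°

β = 20.2°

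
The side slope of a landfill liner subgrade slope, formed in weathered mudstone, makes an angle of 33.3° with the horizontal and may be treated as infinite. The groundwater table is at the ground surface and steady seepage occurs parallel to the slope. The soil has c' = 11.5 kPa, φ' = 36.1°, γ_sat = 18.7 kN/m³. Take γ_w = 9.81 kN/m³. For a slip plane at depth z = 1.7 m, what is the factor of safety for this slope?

FS = 1.32

With seepage parallel to the slope and the water table at the surface, the effective normal stress on the slip plane uses the buoyant unit weight γ' = γ_sat − γ_w while the driving shear stress uses γ_sat:
FS = [c' + γ' z cos²β tanφ'] / [γ_sat z sinβ cosβ]
γ' = 18.7 − 9.81 = 8.89 kN/m³
Numerator = 11.5 + 8.89·1.7·cos²33.3°·tan36.1° = 11.5 + 8.89·1.7·0.6986·0.7292 = 19.199 kPa
Denominator = 18.7·1.7·sin33.3°·cos33.3° = 18.7·1.7·0.5490·0.8358 = 14.588 kPa
FS = 19.199 / 14.588 = 1.316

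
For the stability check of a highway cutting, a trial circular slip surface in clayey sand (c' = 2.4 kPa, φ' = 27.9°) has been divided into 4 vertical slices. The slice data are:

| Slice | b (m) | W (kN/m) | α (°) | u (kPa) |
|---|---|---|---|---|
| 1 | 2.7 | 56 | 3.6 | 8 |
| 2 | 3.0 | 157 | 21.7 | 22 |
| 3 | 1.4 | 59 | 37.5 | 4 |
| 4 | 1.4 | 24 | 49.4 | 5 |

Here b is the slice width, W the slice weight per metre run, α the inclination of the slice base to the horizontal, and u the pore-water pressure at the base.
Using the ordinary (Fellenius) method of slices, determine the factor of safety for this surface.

Ordinary method of slices: FS = Σ[c'·Δl_i + (W_i cosα_i − u_i·Δl_i)·tanφ'] / Σ W_i sinα_i, with Δl_i = b_i / cosα_i.
Slice 1: Δl = 2.7/cos3.6° = 2.705 m; N'_1 = 56·cos3.6° − 8·2.705 = 34.2; c'Δl = 6.49; W sinα = 3.5
Slice 2: Δl = 3.0/cos21.7° = 3.229 m; N'_2 = 157·cos21.7° − 22·3.229 = 74.8; c'Δl = 7.75; W sinα = 58.1
Slice 3: Δl = 1.4/cos37.5° = 1.765 m; N'_3 = 59·cos37.5° − 4·1.765 = 39.7; c'Δl = 4.24; W sinα = 35.9
Slice 4: Δl = 1.4/cos49.4° = 2.151 m; N'_4 = 24·cos49.4° − 5·2.151 = 4.9; c'Δl = 5.16; W sinα = 18.2
Σc'Δl = 23.6 kN/m; ΣN' = 153.7 kN/m; ΣW sinα = 115.7 kN/m
Resisting = 23.6 + 153.7·tan27.9° = 23.6 + 81.4 = 105.0 kN/m
FS = 105.0 / 115.7 = 0.908

FS = 0.91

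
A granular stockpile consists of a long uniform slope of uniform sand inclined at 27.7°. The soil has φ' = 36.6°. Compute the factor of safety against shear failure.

FS = 1.41

For a dry cohesionless infinite slope the factor of safety is FS = tanφ' / tanβ.
FS = tan36.6° / tan27.7° = 0.7427 / 0.5250 = 1.415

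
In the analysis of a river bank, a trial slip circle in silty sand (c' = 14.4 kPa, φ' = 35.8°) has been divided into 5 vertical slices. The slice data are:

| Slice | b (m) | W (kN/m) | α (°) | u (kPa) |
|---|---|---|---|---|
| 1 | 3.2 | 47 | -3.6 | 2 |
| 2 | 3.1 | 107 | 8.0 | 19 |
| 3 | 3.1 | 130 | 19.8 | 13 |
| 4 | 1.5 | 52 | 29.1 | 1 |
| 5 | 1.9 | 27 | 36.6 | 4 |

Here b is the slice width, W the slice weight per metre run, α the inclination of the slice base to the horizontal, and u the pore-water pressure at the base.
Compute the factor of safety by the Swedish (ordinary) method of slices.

Ordinary method of slices: FS = Σ[c'·Δl_i + (W_i cosα_i − u_i·Δl_i)·tanφ'] / Σ W_i sinα_i, with Δl_i = b_i / cosα_i.
Slice 1: Δl = 3.2/cos(-3.6°) = 3.206 m; N'_1 = 47·cos(-3.6°) − 2·3.206 = 40.5; c'Δl = 46.17; W sinα = -3.0
Slice 2: Δl = 3.1/cos8.0° = 3.130 m; N'_2 = 107·cos8.0° − 19·3.130 = 46.5; c'Δl = 45.08; W sinα = 14.9
Slice 3: Δl = 3.1/cos19.8° = 3.295 m; N'_3 = 130·cos19.8° − 13·3.295 = 79.5; c'Δl = 47.44; W sinα = 44.0
Slice 4: Δl = 1.5/cos29.1° = 1.717 m; N'_4 = 52·cos29.1° − 1·1.717 = 43.7; c'Δl = 24.72; W sinα = 25.3
Slice 5: Δl = 1.9/cos36.6° = 2.367 m; N'_5 = 27·cos36.6° − 4·2.367 = 12.2; c'Δl = 34.08; W sinα = 16.1
Σc'Δl = 197.5 kN/m; ΣN' = 222.4 kN/m; ΣW sinα = 97.4 kN/m
Resisting = 197.5 + 222.4·tan35.8° = 197.5 + 160.4 = 357.9 kN/m
FS = 357.9 / 97.4 = 3.676

FS = 3.68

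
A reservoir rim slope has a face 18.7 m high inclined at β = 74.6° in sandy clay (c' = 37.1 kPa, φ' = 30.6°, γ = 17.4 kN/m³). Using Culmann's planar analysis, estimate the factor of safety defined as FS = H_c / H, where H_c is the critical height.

H_c = (4c'/γ) · sinβ cosφ' / [1 − cos(β − φ')]
    = (4·37.1/17.4) · sin74.6°·cos30.6° / [1 − cos44.0°]
    = 8.529 · 0.8298 / 0.2807 = 25.22 m
FS = H_c / H = 25.22 / 18.7 = 1.349

FS = 1.35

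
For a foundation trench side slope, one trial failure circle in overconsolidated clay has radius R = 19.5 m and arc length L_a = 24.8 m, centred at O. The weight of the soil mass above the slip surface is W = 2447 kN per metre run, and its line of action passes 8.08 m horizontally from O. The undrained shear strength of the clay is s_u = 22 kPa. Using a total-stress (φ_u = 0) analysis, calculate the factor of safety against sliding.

Taking moments about the centre O, the resisting moment is provided by the undrained shear strength acting along the arc:
M_R = s_u·L_a·R = 22·24.80·19.5 = 10639.2 kN·m/m
M_D = W·d = 2447·8.08 = 19771.8 kN·m/m
FS = M_R / M_D = 10639.2 / 19771.8 = 0.538

FS = 0.54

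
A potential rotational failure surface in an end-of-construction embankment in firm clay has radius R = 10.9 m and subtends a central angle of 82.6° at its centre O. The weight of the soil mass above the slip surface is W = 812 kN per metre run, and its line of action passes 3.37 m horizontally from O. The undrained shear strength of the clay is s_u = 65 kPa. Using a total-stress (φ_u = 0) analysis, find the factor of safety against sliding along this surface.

Taking moments about the centre O, the resisting moment is provided by the undrained shear strength acting along the arc:
Arc length L_a = R·θ = 10.9·(82.6°·π/180) = 10.9·1.4416 = 15.71 m
M_R = s_u·L_a·R = 65·15.71·10.9 = 11133.3 kN·m/m
M_D = W·d = 812·3.37 = 2736.4 kN·m/m
FS = M_R / M_D = 11133.3 / 2736.4 = 4.069

FS = 4.07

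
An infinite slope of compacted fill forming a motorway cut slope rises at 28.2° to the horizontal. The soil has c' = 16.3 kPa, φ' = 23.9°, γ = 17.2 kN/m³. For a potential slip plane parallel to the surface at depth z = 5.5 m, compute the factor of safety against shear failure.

For an infinite slope with a slip plane parallel to the surface (no pore pressure): FS = [c' + γz cos²β tanφ'] / [γz sinβ cosβ].
γz = 17.2·5.5 = 94.60 kN/m²
Numerator = 16.3 + 94.60·cos²28.2°·tan23.9° = 16.3 + 94.60·0.7767·0.4431 = 48.860 kPa
Denominator = 94.60·sin28.2°·cos28.2° = 94.60·0.4726·0.8813 = 39.397 kPa
FS = 48.860 / 39.397 = 1.240

FS = 1.24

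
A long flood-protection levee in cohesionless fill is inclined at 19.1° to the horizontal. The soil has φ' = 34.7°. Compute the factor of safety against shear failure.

FS = 2.00

For a dry cohesionless infinite slope the factor of safety is FS = tanφ' / tanβ.
FS = tan34.7° / tan19.1° = 0.6924 / 0.3463 = 2.000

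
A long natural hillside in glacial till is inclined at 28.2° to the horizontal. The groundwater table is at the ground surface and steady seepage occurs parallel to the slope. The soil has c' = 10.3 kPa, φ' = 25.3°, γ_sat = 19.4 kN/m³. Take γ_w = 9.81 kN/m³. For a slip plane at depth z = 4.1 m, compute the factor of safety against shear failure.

FS = 0.75

With seepage parallel to the slope and the water table at the surface, the effective normal stress on the slip plane uses the buoyant unit weight γ' = γ_sat − γ_w while the driving shear stress uses γ_sat:
FS = [c' + γ' z cos²β tanφ'] / [γ_sat z sinβ cosβ]
γ' = 19.4 − 9.81 = 9.59 kN/m³
Numerator = 10.3 + 9.59·4.1·cos²28.2°·tan25.3° = 10.3 + 9.59·4.1·0.7767·0.4727 = 24.736 kPa
Denominator = 19.4·4.1·sin28.2°·cos28.2° = 19.4·4.1·0.4726·0.8813 = 33.125 kPa
FS = 24.736 / 33.125 = 0.747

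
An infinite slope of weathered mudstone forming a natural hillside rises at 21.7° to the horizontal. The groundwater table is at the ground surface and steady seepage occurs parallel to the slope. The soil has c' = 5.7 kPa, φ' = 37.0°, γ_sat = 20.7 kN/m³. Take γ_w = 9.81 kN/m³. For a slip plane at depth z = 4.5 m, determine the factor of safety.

FS = 1.17

With seepage parallel to the slope and the water table at the surface, the effective normal stress on the slip plane uses the buoyant unit weight γ' = γ_sat − γ_w while the driving shear stress uses γ_sat:
FS = [c' + γ' z cos²β tanφ'] / [γ_sat z sinβ cosβ]
γ' = 20.7 − 9.81 = 10.89 kN/m³
Numerator = 5.7 + 10.89·4.5·cos²21.7°·tan37.0° = 5.7 + 10.89·4.5·0.8633·0.7536 = 37.579 kPa
Denominator = 20.7·4.5·sin21.7°·cos21.7° = 20.7·4.5·0.3697·0.9291 = 32.001 kPa
FS = 37.579 / 32.001 = 1.174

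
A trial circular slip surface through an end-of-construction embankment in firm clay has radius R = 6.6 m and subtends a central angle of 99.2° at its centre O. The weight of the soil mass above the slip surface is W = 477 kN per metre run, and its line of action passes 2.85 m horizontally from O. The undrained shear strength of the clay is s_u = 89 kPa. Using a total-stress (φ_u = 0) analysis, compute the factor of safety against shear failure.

Taking moments about the centre O, the resisting moment is provided by the undrained shear strength acting along the arc:
Arc length L_a = R·θ = 6.6·(99.2°·π/180) = 6.6·1.7314 = 11.43 m
M_R = s_u·L_a·R = 89·11.43·6.6 = 6712.2 kN·m/m
M_D = W·d = 477·2.85 = 1359.5 kN·m/m
FS = M_R / M_D = 6712.2 / 1359.5 = 4.937

FS = 4.94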